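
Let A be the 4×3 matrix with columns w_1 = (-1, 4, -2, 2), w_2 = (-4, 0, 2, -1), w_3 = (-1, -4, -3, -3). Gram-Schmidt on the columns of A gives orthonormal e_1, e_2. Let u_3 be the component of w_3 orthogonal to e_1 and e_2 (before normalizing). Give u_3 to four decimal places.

u_3 = (-1.6392, -1.5969, -4.1823, -1.8081)

w_1 = (-1, 4, -2, 2); ‖w_1‖ = 5.0000, so e_1 = (-0.2000, 0.8000, -0.4000, 0.4000).
e_1·w_2 = (-0.2000)·(-4) + 0.8000·0 + (-0.4000)·2 + 0.4000·(-1) = -0.4000.
u_2 = w_2 + 0.4000·e_1 = (-4.0800, 0.3200, 1.8400, -0.8400).
‖u_2‖ = 4.5651, so e_2 = (-0.8937, 0.0701, 0.4031, -0.1840).
e_1·w_3 = (-0.2000)·(-1) + 0.8000·(-4) + (-0.4000)·(-3) + 0.4000·(-3) = -3.0000; e_2·w_3 = (-0.8937)·(-1) + 0.0701·(-4) + 0.4031·(-3) + (-0.1840)·(-3) = -0.0438.
u_3 = w_3 + 3.0000·e_1 + 0.0438·e_2 = (-1.6392, -1.5969, -4.1823, -1.8081).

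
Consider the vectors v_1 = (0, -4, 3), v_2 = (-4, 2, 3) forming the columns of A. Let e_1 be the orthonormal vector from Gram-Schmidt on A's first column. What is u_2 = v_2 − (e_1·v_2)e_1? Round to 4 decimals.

e_1 = v_1/‖v_1‖ = (0, -4, 3)/5.0000 = (0.0000, -0.8000, 0.6000).
r_{12} = e_1·v_2 = 0.2000.
u_2 = v_2 − 0.2000·e_1 = (-4.0000, 2.1600, 2.8800).

u_2 = (-4.0000, 2.1600, 2.8800)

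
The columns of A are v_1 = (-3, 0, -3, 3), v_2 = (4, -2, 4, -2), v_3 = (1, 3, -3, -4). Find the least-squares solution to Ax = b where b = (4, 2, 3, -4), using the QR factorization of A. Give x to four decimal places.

x = (-1.8056, -0.5417, 0.0833)

v_1 = (-3, 0, -3, 3); ‖v_1‖ = 5.1962, so q_1 = (-0.5774, 0.0000, -0.5774, 0.5774).
q_1·v_2 = (-0.5774)·4 + 0.0000·(-2) + (-0.5774)·4 + 0.5774·(-2) = -5.7735.
u_2 = v_2 + 5.7735·q_1 = (0.6667, -2.0000, 0.6667, 1.3333).
‖u_2‖ = 2.5820, so q_2 = (0.2582, -0.7746, 0.2582, 0.5164).
q_1·v_3 = (-0.5774)·1 + 0.0000·3 + (-0.5774)·(-3) + 0.5774·(-4) = -1.1547; q_2·v_3 = 0.2582·1 + (-0.7746)·3 + 0.2582·(-3) + 0.5164·(-4) = -4.9058.
u_3 = v_3 + 1.1547·q_1 + 4.9058·q_2 = (1.6000, -0.8000, -2.4000, -0.8000).
‖u_3‖ = 3.0984, so q_3 = (0.5164, -0.2582, -0.7746, -0.2582).
Qᵀb = (-6.3509, -1.8074, 0.2582).
Back-substitute: x_3 = 0.2582/3.0984 = 0.0833.
x_2 = (-1.8074 + 4.9058·0.0833)/2.5820 = -0.5417.
x_1 = (-6.3509 + 5.7735·(-0.5417) + 1.1547·0.0833)/5.1962 = -1.8056.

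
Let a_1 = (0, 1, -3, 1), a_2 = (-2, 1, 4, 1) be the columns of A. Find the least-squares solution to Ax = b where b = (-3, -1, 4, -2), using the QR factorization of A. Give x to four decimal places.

x = (-0.9859, 0.4155)

a_1 = (0, 1, -3, 1); ‖a_1‖ = 3.3166, so q_1 = (0.0000, 0.3015, -0.9045, 0.3015).
q_1·a_2 = 0.0000·(-2) + 0.3015·1 + (-0.9045)·4 + 0.3015·1 = -3.0151.
u_2 = a_2 + 3.0151·q_1 = (-2.0000, 1.9091, 1.2727, 1.9091).
‖u_2‖ = 3.5929, so q_2 = (-0.5566, 0.5313, 0.3542, 0.5313).
Qᵀb = (-4.5227, 1.4928).
Back-substitute: x_2 = 1.4928/3.5929 = 0.4155.
x_1 = (-4.5227 + 3.0151·0.4155)/3.3166 = -0.9859.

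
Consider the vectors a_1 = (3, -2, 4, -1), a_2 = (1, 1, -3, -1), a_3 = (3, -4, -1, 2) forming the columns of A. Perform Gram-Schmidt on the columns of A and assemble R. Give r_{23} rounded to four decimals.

e_1 = a_1/‖a_1‖ = (3, -2, 4, -1)/5.4772 = (0.5477, -0.3651, 0.7303, -0.1826).
r_{12} = e_1·a_2 = -1.8257.
u_2 = a_2 + 1.8257·e_1 = (2.0000, 0.3333, -1.6667, -1.3333).
‖u_2‖ = 2.9439, so e_2 = (0.6794, 0.1132, -0.5661, -0.4529).
r_{23} = e_2·a_3 = 1.2455.

r_{23} = 1.2455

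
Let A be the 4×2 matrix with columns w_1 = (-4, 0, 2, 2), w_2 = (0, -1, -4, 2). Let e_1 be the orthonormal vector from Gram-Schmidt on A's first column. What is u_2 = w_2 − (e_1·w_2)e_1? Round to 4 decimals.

w_1 = (-4, 0, 2, 2); ‖w_1‖ = 4.8990, so e_1 = (-0.8165, 0.0000, 0.4082, 0.4082).
e_1·w_2 = (-0.8165)·0 + 0.0000·(-1) + 0.4082·(-4) + 0.4082·2 = -0.8165.
u_2 = w_2 + 0.8165·e_1 = (-0.6667, -1.0000, -3.6667, 2.3333).

u_2 = (-0.6667, -1.0000, -3.6667, 2.3333)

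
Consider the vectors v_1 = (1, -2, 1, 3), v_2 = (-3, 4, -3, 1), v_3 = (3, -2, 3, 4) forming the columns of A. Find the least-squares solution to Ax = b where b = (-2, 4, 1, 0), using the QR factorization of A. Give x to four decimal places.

v_1 = (1, -2, 1, 3); ‖v_1‖ = 3.8730, so e_1 = (0.2582, -0.5164, 0.2582, 0.7746).
e_1·v_2 = 0.2582·(-3) + (-0.5164)·4 + 0.2582·(-3) + 0.7746·1 = -2.8402.
u_2 = v_2 + 2.8402·e_1 = (-2.2667, 2.5333, -2.2667, 3.2000).
‖u_2‖ = 5.1897, so e_2 = (-0.4368, 0.4881, -0.4368, 0.6166).
e_1·v_3 = 0.2582·3 + (-0.5164)·(-2) + 0.2582·3 + 0.7746·4 = 5.6804; e_2·v_3 = (-0.4368)·3 + 0.4881·(-2) + (-0.4368)·3 + 0.6166·4 = -1.1304.
u_3 = v_3 − 5.6804·e_1 + 1.1304·e_2 = (1.0396, 1.4851, 1.0396, 0.2970).
‖u_3‖ = 2.1108, so e_3 = (0.4925, 0.7036, 0.4925, 0.1407).
Qᵀb = (-2.3238, 2.3893, 2.3219).
Back-substitute: x_3 = 2.3219/2.1108 = 1.1000.
x_2 = (2.3893 + 1.1304·1.1000)/5.1897 = 0.7000.
x_1 = (-2.3238 + 2.8402·0.7000 − 5.6804·1.1000)/3.8730 = -1.7000.

x = (-1.7000, 0.7000, 1.1000)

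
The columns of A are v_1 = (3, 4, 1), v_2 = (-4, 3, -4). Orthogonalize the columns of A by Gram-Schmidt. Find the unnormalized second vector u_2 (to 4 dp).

u_2 = (-3.5385, 3.6154, -3.8462)

v_1 = (3, 4, 1); ‖v_1‖ = 5.0990, so e_1 = (0.5883, 0.7845, 0.1961).
e_1·v_2 = 0.5883·(-4) + 0.7845·3 + 0.1961·(-4) = -0.7845.
u_2 = v_2 + 0.7845·e_1 = (-3.5385, 3.6154, -3.8462).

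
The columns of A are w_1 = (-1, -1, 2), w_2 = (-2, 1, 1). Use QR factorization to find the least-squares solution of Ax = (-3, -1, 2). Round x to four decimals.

x = (1.0000, 0.6667)

q_1 = w_1/‖w_1‖ = (-1, -1, 2)/2.4495 = (-0.4082, -0.4082, 0.8165).
r_{12} = q_1·w_2 = 1.2247.
u_2 = w_2 − 1.2247·q_1 = (-1.5000, 1.5000, 0.0000).
‖u_2‖ = 2.1213, so q_2 = (-0.7071, 0.7071, 0.0000).
Qᵀb = (3.2660, 1.4142).
Back-substitute: x_2 = 1.4142/2.1213 = 0.6667.
x_1 = (3.2660 − 1.2247·0.6667)/2.4495 = 1.0000.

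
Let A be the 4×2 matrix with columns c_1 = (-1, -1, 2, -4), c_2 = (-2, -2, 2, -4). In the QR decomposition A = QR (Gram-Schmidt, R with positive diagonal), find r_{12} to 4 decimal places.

r_{12} = 5.1168

c_1 = (-1, -1, 2, -4); ‖c_1‖ = 4.6904, so q_1 = (-0.2132, -0.2132, 0.4264, -0.8528).
r_{12} = q_1·c_2 = 5.1168.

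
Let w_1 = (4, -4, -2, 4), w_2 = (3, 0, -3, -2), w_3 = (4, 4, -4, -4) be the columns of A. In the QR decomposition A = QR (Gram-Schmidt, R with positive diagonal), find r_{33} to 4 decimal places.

r_{33} = 2.5968

w_1 = (4, -4, -2, 4); ‖w_1‖ = 7.2111, so q_1 = (0.5547, -0.5547, -0.2774, 0.5547).
q_1·w_2 = 0.5547·3 + (-0.5547)·0 + (-0.2774)·(-3) + 0.5547·(-2) = 1.3868.
u_2 = w_2 − 1.3868·q_1 = (2.2308, 0.7692, -2.6154, -2.7692).
‖u_2‖ = 4.4807, so q_2 = (0.4979, 0.1717, -0.5837, -0.6180).
q_1·w_3 = 0.5547·4 + (-0.5547)·4 + (-0.2774)·(-4) + 0.5547·(-4) = -1.1094; q_2·w_3 = 0.4979·4 + 0.1717·4 + (-0.5837)·(-4) + (-0.6180)·(-4) = 7.4850.
u_3 = w_3 + 1.1094·q_1 − 7.4850·q_2 = (0.8889, 2.0996, 0.0613, 1.2414).
r_{33} = ‖u_3‖ = 2.5968.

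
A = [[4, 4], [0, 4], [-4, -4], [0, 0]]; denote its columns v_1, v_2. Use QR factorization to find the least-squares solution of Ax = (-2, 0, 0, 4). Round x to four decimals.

x = (-0.2500, 0.0000)

v_1 = (4, 0, -4, 0); ‖v_1‖ = 5.6569, so e_1 = (0.7071, 0.0000, -0.7071, 0.0000).
e_1·v_2 = 0.7071·4 + 0.0000·4 + (-0.7071)·(-4) + 0.0000·0 = 5.6569.
u_2 = v_2 − 5.6569·e_1 = (0.0000, 4.0000, 0.0000, 0.0000).
‖u_2‖ = 4.0000, so e_2 = (0.0000, 1.0000, 0.0000, 0.0000).
Qᵀb = (-1.4142, 0.0000).
Back-substitute: x_2 = 0.0000/4.0000 = 0.0000.
x_1 = (-1.4142 − 5.6569·0.0000)/5.6569 = -0.2500.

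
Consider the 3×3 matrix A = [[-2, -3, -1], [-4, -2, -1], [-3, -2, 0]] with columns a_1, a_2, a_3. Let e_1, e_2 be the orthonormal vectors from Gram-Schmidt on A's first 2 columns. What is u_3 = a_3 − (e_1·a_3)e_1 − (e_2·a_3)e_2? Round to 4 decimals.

e_1 = a_1/‖a_1‖ = (-2, -4, -3)/5.3852 = (-0.3714, -0.7428, -0.5571).
r_{12} = e_1·a_2 = 3.7139.
u_2 = a_2 − 3.7139·e_1 = (-1.6207, 0.7586, 0.0690).
‖u_2‖ = 1.7908, so e_2 = (-0.9050, 0.4236, 0.0385).
r_{13} = e_1·a_3 = 1.1142; r_{23} = e_2·a_3 = 0.4814.
u_3 = a_3 − 1.1142·e_1 − 0.4814·e_2 = (-0.1505, -0.3763, 0.6022).

u_3 = (-0.1505, -0.3763, 0.6022)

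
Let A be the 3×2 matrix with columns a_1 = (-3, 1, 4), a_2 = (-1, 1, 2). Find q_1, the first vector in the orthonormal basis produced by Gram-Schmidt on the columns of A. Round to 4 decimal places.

q_1 = (-0.5883, 0.1961, 0.7845)

a_1 = (-3, 1, 4); ‖a_1‖ = 5.0990, so q_1 = (-0.5883, 0.1961, 0.7845).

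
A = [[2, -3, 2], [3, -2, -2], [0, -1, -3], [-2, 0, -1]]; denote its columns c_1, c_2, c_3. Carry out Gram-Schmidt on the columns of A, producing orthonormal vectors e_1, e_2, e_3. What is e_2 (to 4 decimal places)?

c_1 = (2, 3, 0, -2); ‖c_1‖ = 4.1231, so e_1 = (0.4851, 0.7276, 0.0000, -0.4851).
e_1·c_2 = 0.4851·(-3) + 0.7276·(-2) + 0.0000·(-1) + (-0.4851)·0 = -2.9104.
u_2 = c_2 + 2.9104·e_1 = (-1.5882, 0.1176, -1.0000, -1.4118).
‖u_2‖ = 2.3515, so e_2 = (-0.6754, 0.0500, -0.4253, -0.6004).

e_2 = (-0.6754, 0.0500, -0.4253, -0.6004)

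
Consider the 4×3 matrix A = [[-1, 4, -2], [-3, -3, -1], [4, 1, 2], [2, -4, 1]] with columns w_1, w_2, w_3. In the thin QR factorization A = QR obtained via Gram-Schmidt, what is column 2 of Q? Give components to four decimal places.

e_2 = (0.6226, -0.4477, 0.1338, -0.6277)

w_1 = (-1, -3, 4, 2); ‖w_1‖ = 5.4772, so e_1 = (-0.1826, -0.5477, 0.7303, 0.3651).
e_1·w_2 = (-0.1826)·4 + (-0.5477)·(-3) + 0.7303·1 + 0.3651·(-4) = 0.1826.
u_2 = w_2 − 0.1826·e_1 = (4.0333, -2.9000, 0.8667, -4.0667).
‖u_2‖ = 6.4782, so e_2 = (0.6226, -0.4477, 0.1338, -0.6277).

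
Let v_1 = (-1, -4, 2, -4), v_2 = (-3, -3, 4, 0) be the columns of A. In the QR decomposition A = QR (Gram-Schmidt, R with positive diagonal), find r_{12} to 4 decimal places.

r_{12} = 3.7812

e_1 = v_1/‖v_1‖ = (-1, -4, 2, -4)/6.0828 = (-0.1644, -0.6576, 0.3288, -0.6576).
r_{12} = e_1·v_2 = 3.7812.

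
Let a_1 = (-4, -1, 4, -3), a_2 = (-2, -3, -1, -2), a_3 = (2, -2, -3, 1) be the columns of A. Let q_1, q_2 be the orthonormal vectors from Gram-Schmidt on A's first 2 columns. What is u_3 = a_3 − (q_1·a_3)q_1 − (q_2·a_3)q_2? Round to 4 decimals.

u_3 = (0.5179, -0.6712, 0.5213, 0.2283)

a_1 = (-4, -1, 4, -3); ‖a_1‖ = 6.4807, so q_1 = (-0.6172, -0.1543, 0.6172, -0.4629).
q_1·a_2 = (-0.6172)·(-2) + (-0.1543)·(-3) + 0.6172·(-1) + (-0.4629)·(-2) = 2.0059.
u_2 = a_2 − 2.0059·q_1 = (-0.7619, -2.6905, -2.2381, -1.0714).
‖u_2‖ = 3.7385, so q_2 = (-0.2038, -0.7197, -0.5987, -0.2866).
q_1·a_3 = (-0.6172)·2 + (-0.1543)·(-2) + 0.6172·(-3) + (-0.4629)·1 = -3.2404; q_2·a_3 = (-0.2038)·2 + (-0.7197)·(-2) + (-0.5987)·(-3) + (-0.2866)·1 = 2.5411.
u_3 = a_3 + 3.2404·q_1 − 2.5411·q_2 = (0.5179, -0.6712, 0.5213, 0.2283).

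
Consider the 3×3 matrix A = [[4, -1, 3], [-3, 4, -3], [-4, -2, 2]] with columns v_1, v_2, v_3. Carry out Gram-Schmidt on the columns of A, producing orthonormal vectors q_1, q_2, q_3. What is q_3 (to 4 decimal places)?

v_1 = (4, -3, -4); ‖v_1‖ = 6.4031, so q_1 = (0.6247, -0.4685, -0.6247).
q_1·v_2 = 0.6247·(-1) + (-0.4685)·4 + (-0.6247)·(-2) = -1.2494.
u_2 = v_2 + 1.2494·q_1 = (-0.2195, 3.4146, -2.7805).
‖u_2‖ = 4.4090, so q_2 = (-0.0498, 0.7745, -0.6306).
q_1·v_3 = 0.6247·3 + (-0.4685)·(-3) + (-0.6247)·2 = 2.0303; q_2·v_3 = (-0.0498)·3 + 0.7745·(-3) + (-0.6306)·2 = -3.7341.
u_3 = v_3 − 2.0303·q_1 + 3.7341·q_2 = (1.5458, 0.8432, 0.9134).
‖u_3‖ = 1.9836, so q_3 = (0.7793, 0.4251, 0.4605).

q_3 = (0.7793, 0.4251, 0.4605)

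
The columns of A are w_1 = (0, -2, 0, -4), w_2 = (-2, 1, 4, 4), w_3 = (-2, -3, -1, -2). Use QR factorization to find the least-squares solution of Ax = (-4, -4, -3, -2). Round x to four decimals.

w_1 = (0, -2, 0, -4); ‖w_1‖ = 4.4721, so q_1 = (0.0000, -0.4472, 0.0000, -0.8944).
q_1·w_2 = 0.0000·(-2) + (-0.4472)·1 + 0.0000·4 + (-0.8944)·4 = -4.0249.
u_2 = w_2 + 4.0249·q_1 = (-2.0000, -0.8000, 4.0000, 0.4000).
‖u_2‖ = 4.5607, so q_2 = (-0.4385, -0.1754, 0.8771, 0.0877).
q_1·w_3 = 0.0000·(-2) + (-0.4472)·(-3) + 0.0000·(-1) + (-0.8944)·(-2) = 3.1305; q_2·w_3 = (-0.4385)·(-2) + (-0.1754)·(-3) + 0.8771·(-1) + 0.0877·(-2) = 0.3508.
u_3 = w_3 − 3.1305·q_1 − 0.3508·q_2 = (-1.8462, -1.5385, -1.3077, 0.7692).
‖u_3‖ = 2.8420, so q_3 = (-0.6496, -0.5413, -0.4601, 0.2707).
Qᵀb = (3.5777, -0.3508, 5.6028).
Back-substitute: x_3 = 5.6028/2.8420 = 1.9714.
x_2 = (-0.3508 − 0.3508·1.9714)/4.5607 = -0.2286.
x_1 = (3.5777 + 4.0249·(-0.2286) − 3.1305·1.9714)/4.4721 = -0.7857.

x = (-0.7857, -0.2286, 1.9714)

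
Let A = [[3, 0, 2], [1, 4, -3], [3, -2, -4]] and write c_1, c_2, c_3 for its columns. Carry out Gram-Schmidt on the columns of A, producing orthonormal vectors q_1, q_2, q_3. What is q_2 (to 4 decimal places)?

q_1 = c_1/‖c_1‖ = (3, 1, 3)/4.3589 = (0.6882, 0.2294, 0.6882).
r_{12} = q_1·c_2 = -0.4588.
u_2 = c_2 + 0.4588·q_1 = (0.3158, 4.1053, -1.6842).
‖u_2‖ = 4.4485, so q_2 = (0.0710, 0.9228, -0.3786).

q_2 = (0.0710, 0.9228, -0.3786)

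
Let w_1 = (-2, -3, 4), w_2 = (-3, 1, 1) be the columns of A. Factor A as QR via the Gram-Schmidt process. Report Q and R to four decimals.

Q = [[-0.3714, -0.8250], [-0.5571, 0.5651], [0.7428, 0.0113]], R = [[5.3852, 1.2999], [0.0000, 3.0513]]

q_1 = w_1/‖w_1‖ = (-2, -3, 4)/5.3852 = (-0.3714, -0.5571, 0.7428).
r_{12} = q_1·w_2 = 1.2999.
u_2 = w_2 − 1.2999·q_1 = (-2.5172, 1.7241, 0.0345).
‖u_2‖ = 3.0513, so q_2 = (-0.8250, 0.5651, 0.0113).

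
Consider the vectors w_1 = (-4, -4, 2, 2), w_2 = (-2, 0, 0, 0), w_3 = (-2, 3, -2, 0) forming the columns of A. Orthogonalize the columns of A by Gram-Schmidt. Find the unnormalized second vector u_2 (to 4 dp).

w_1 = (-4, -4, 2, 2); ‖w_1‖ = 6.3246, so q_1 = (-0.6325, -0.6325, 0.3162, 0.3162).
q_1·w_2 = (-0.6325)·(-2) + (-0.6325)·0 + 0.3162·0 + 0.3162·0 = 1.2649.
u_2 = w_2 − 1.2649·q_1 = (-1.2000, 0.8000, -0.4000, -0.4000).

u_2 = (-1.2000, 0.8000, -0.4000, -0.4000)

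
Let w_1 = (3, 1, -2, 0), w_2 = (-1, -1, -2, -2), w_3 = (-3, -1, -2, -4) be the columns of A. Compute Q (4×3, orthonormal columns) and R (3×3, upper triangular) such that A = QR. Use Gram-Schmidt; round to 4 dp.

Q = [[0.8018, -0.3162, -0.0845], [0.2673, -0.3162, 0.7606], [-0.5345, -0.6325, 0.2535], [0.0000, -0.6325, -0.5916]], R = [[3.7417, 0.0000, -1.6036], [0.0000, 3.1623, 5.0596], [0.0000, 0.0000, 1.3522]]

q_1 = w_1/‖w_1‖ = (3, 1, -2, 0)/3.7417 = (0.8018, 0.2673, -0.5345, 0.0000).
r_{12} = q_1·w_2 = 0.0000.
u_2 = w_2 + 0.0000·q_1 = (-1.0000, -1.0000, -2.0000, -2.0000).
‖u_2‖ = 3.1623, so q_2 = (-0.3162, -0.3162, -0.6325, -0.6325).
r_{13} = q_1·w_3 = -1.6036; r_{23} = q_2·w_3 = 5.0596.
u_3 = w_3 + 1.6036·q_1 − 5.0596·q_2 = (-0.1143, 1.0286, 0.3429, -0.8000).
‖u_3‖ = 1.3522, so q_3 = (-0.0845, 0.7606, 0.2535, -0.5916).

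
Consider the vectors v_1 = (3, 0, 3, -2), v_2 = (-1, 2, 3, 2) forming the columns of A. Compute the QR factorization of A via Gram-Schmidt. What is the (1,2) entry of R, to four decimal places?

r_{12} = 0.4264

e_1 = v_1/‖v_1‖ = (3, 0, 3, -2)/4.6904 = (0.6396, 0.0000, 0.6396, -0.4264).
r_{12} = e_1·v_2 = 0.4264.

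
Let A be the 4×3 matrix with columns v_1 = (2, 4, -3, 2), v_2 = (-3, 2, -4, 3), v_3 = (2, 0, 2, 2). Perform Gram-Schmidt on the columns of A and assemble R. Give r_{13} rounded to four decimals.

e_1 = v_1/‖v_1‖ = (2, 4, -3, 2)/5.7446 = (0.3482, 0.6963, -0.5222, 0.3482).
r_{13} = e_1·v_3 = 0.3482.

r_{13} = 0.3482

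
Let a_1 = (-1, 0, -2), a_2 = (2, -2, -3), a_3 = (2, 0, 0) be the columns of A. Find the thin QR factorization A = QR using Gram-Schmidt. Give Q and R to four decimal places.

q_1 = a_1/‖a_1‖ = (-1, 0, -2)/2.2361 = (-0.4472, 0.0000, -0.8944).
r_{12} = q_1·a_2 = 1.7889.
u_2 = a_2 − 1.7889·q_1 = (2.8000, -2.0000, -1.4000).
‖u_2‖ = 3.7148, so q_2 = (0.7537, -0.5384, -0.3769).
r_{13} = q_1·a_3 = -0.8944; r_{23} = q_2·a_3 = 1.5075.
u_3 = a_3 + 0.8944·q_1 − 1.5075·q_2 = (0.4638, 0.8116, -0.2319).
‖u_3‖ = 0.9631, so q_3 = (0.4815, 0.8427, -0.2408).

Q = [[-0.4472, 0.7537, 0.4815], [0.0000, -0.5384, 0.8427], [-0.8944, -0.3769, -0.2408]], R = [[2.2361, 1.7889, -0.8944], [0.0000, 3.7148, 1.5075], [0.0000, 0.0000, 0.9631]]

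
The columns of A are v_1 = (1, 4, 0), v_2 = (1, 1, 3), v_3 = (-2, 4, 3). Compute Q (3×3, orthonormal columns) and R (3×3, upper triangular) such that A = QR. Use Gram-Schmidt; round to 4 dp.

Q = [[0.2425, 0.2287, -0.9428], [0.9701, -0.0572, 0.2357], [0.0000, 0.9718, 0.2357]], R = [[4.1231, 1.2127, 3.3955], [0.0000, 3.0870, 2.2295], [0.0000, 0.0000, 3.5355]]

v_1 = (1, 4, 0); ‖v_1‖ = 4.1231, so e_1 = (0.2425, 0.9701, 0.0000).
e_1·v_2 = 0.2425·1 + 0.9701·1 + 0.0000·3 = 1.2127.
u_2 = v_2 − 1.2127·e_1 = (0.7059, -0.1765, 3.0000).
‖u_2‖ = 3.0870, so e_2 = (0.2287, -0.0572, 0.9718).
e_1·v_3 = 0.2425·(-2) + 0.9701·4 + 0.0000·3 = 3.3955; e_2·v_3 = 0.2287·(-2) + (-0.0572)·4 + 0.9718·3 = 2.2295.
u_3 = v_3 − 3.3955·e_1 − 2.2295·e_2 = (-3.3333, 0.8333, 0.8333).
‖u_3‖ = 3.5355, so e_3 = (-0.9428, 0.2357, 0.2357).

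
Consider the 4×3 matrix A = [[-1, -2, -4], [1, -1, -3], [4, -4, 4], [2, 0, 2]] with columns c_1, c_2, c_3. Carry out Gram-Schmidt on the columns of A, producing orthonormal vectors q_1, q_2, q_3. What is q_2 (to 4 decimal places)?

q_2 = (-0.8171, -0.0969, -0.3878, 0.4155)

c_1 = (-1, 1, 4, 2); ‖c_1‖ = 4.6904, so q_1 = (-0.2132, 0.2132, 0.8528, 0.4264).
q_1·c_2 = (-0.2132)·(-2) + 0.2132·(-1) + 0.8528·(-4) + 0.4264·0 = -3.1980.
u_2 = c_2 + 3.1980·q_1 = (-2.6818, -0.3182, -1.2727, 1.3636).
‖u_2‖ = 3.2822, so q_2 = (-0.8171, -0.0969, -0.3878, 0.4155).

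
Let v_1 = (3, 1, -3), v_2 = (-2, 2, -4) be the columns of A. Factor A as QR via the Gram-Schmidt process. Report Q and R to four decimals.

v_1 = (3, 1, -3); ‖v_1‖ = 4.3589, so e_1 = (0.6882, 0.2294, -0.6882).
e_1·v_2 = 0.6882·(-2) + 0.2294·2 + (-0.6882)·(-4) = 1.8353.
u_2 = v_2 − 1.8353·e_1 = (-3.2632, 1.5789, -2.7368).
‖u_2‖ = 4.5422, so e_2 = (-0.7184, 0.3476, -0.6025).

Q = [[0.6882, -0.7184], [0.2294, 0.3476], [-0.6882, -0.6025]], R = [[4.3589, 1.8353], [0.0000, 4.5422]]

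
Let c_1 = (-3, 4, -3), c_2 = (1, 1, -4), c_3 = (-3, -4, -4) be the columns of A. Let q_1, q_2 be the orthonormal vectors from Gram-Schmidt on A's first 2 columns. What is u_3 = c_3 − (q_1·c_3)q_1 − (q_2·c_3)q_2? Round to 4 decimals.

c_1 = (-3, 4, -3); ‖c_1‖ = 5.8310, so q_1 = (-0.5145, 0.6860, -0.5145).
q_1·c_2 = (-0.5145)·1 + 0.6860·1 + (-0.5145)·(-4) = 2.2295.
u_2 = c_2 − 2.2295·q_1 = (2.1471, -0.5294, -2.8529).
‖u_2‖ = 3.6096, so q_2 = (0.5948, -0.1467, -0.7904).
q_1·c_3 = (-0.5145)·(-3) + 0.6860·(-4) + (-0.5145)·(-4) = 0.8575; q_2·c_3 = 0.5948·(-3) + (-0.1467)·(-4) + (-0.7904)·(-4) = 1.9637.
u_3 = c_3 − 0.8575·q_1 − 1.9637·q_2 = (-3.7269, -4.3002, -2.0068).

u_3 = (-3.7269, -4.3002, -2.0068)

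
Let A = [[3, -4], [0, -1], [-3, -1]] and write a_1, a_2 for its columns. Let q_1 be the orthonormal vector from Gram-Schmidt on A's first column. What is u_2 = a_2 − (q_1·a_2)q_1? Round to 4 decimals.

u_2 = (-2.5000, -1.0000, -2.5000)

a_1 = (3, 0, -3); ‖a_1‖ = 4.2426, so q_1 = (0.7071, 0.0000, -0.7071).
q_1·a_2 = 0.7071·(-4) + 0.0000·(-1) + (-0.7071)·(-1) = -2.1213.
u_2 = a_2 + 2.1213·q_1 = (-2.5000, -1.0000, -2.5000).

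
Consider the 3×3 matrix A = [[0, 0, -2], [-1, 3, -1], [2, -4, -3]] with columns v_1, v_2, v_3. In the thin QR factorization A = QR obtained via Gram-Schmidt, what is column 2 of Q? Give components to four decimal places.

v_1 = (0, -1, 2); ‖v_1‖ = 2.2361, so q_1 = (0.0000, -0.4472, 0.8944).
q_1·v_2 = 0.0000·0 + (-0.4472)·3 + 0.8944·(-4) = -4.9193.
u_2 = v_2 + 4.9193·q_1 = (0.0000, 0.8000, 0.4000).
‖u_2‖ = 0.8944, so q_2 = (0.0000, 0.8944, 0.4472).

q_2 = (0.0000, 0.8944, 0.4472)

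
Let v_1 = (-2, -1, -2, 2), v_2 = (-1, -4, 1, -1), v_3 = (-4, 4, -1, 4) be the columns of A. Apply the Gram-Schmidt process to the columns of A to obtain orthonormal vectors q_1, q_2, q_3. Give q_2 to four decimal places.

v_1 = (-2, -1, -2, 2); ‖v_1‖ = 3.6056, so q_1 = (-0.5547, -0.2774, -0.5547, 0.5547).
q_1·v_2 = (-0.5547)·(-1) + (-0.2774)·(-4) + (-0.5547)·1 + 0.5547·(-1) = 0.5547.
u_2 = v_2 − 0.5547·q_1 = (-0.6923, -3.8462, 1.3077, -1.3077).
‖u_2‖ = 4.3235, so q_2 = (-0.1601, -0.8896, 0.3025, -0.3025).

q_2 = (-0.1601, -0.8896, 0.3025, -0.3025)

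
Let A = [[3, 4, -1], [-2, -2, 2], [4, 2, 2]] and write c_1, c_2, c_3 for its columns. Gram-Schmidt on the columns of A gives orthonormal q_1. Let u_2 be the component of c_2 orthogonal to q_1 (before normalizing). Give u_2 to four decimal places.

q_1 = c_1/‖c_1‖ = (3, -2, 4)/5.3852 = (0.5571, -0.3714, 0.7428).
r_{12} = q_1·c_2 = 4.4567.
u_2 = c_2 − 4.4567·q_1 = (1.5172, -0.3448, -1.3103).

u_2 = (1.5172, -0.3448, -1.3103)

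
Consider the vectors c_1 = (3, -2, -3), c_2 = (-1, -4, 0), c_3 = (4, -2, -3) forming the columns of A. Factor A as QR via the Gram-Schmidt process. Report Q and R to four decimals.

Q = [[0.6396, -0.4223, 0.6423], [-0.4264, -0.8902, -0.1606], [-0.6396, 0.1712, 0.7494]], R = [[4.6904, 1.0660, 5.3300], [0.0000, 3.9829, -0.4223], [0.0000, 0.0000, 0.6423]]

q_1 = c_1/‖c_1‖ = (3, -2, -3)/4.6904 = (0.6396, -0.4264, -0.6396).
r_{12} = q_1·c_2 = 1.0660.
u_2 = c_2 − 1.0660·q_1 = (-1.6818, -3.5455, 0.6818).
‖u_2‖ = 3.9829, so q_2 = (-0.4223, -0.8902, 0.1712).
r_{13} = q_1·c_3 = 5.3300; r_{23} = q_2·c_3 = -0.4223.
u_3 = c_3 − 5.3300·q_1 + 0.4223·q_2 = (0.4126, -0.1032, 0.4814).
‖u_3‖ = 0.6423, so q_3 = (0.6423, -0.1606, 0.7494).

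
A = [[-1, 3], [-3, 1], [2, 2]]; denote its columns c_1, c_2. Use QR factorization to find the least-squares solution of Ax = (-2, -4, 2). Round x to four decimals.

q_1 = c_1/‖c_1‖ = (-1, -3, 2)/3.7417 = (-0.2673, -0.8018, 0.5345).
r_{12} = q_1·c_2 = -0.5345.
u_2 = c_2 + 0.5345·q_1 = (2.8571, 0.5714, 2.2857).
‖u_2‖ = 3.7033, so q_2 = (0.7715, 0.1543, 0.6172).
Qᵀb = (4.8107, -0.9258).
Back-substitute: x_2 = -0.9258/3.7033 = -0.2500.
x_1 = (4.8107 + 0.5345·(-0.2500))/3.7417 = 1.2500.

x = (1.2500, -0.2500)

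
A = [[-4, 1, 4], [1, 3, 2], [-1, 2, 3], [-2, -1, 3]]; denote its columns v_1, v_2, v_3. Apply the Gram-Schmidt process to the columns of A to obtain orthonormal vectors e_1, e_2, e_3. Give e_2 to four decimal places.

e_2 = (0.2116, 0.7875, 0.5054, -0.2821)

v_1 = (-4, 1, -1, -2); ‖v_1‖ = 4.6904, so e_1 = (-0.8528, 0.2132, -0.2132, -0.4264).
e_1·v_2 = (-0.8528)·1 + 0.2132·3 + (-0.2132)·2 + (-0.4264)·(-1) = -0.2132.
u_2 = v_2 + 0.2132·e_1 = (0.8182, 3.0455, 1.9545, -1.0909).
‖u_2‖ = 3.8671, so e_2 = (0.2116, 0.7875, 0.5054, -0.2821).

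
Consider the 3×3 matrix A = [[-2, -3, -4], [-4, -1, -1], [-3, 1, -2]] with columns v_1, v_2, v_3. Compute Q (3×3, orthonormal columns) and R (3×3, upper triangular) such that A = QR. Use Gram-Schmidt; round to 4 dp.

Q = [[-0.3714, -0.8250, -0.4260], [-0.7428, -0.0113, 0.6694], [-0.5571, 0.5651, -0.6086]], R = [[5.3852, 1.2999, 3.3425], [0.0000, 3.0513, 2.1811], [0.0000, 0.0000, 2.2517]]

v_1 = (-2, -4, -3); ‖v_1‖ = 5.3852, so e_1 = (-0.3714, -0.7428, -0.5571).
e_1·v_2 = (-0.3714)·(-3) + (-0.7428)·(-1) + (-0.5571)·1 = 1.2999.
u_2 = v_2 − 1.2999·e_1 = (-2.5172, -0.0345, 1.7241).
‖u_2‖ = 3.0513, so e_2 = (-0.8250, -0.0113, 0.5651).
e_1·v_3 = (-0.3714)·(-4) + (-0.7428)·(-1) + (-0.5571)·(-2) = 3.3425; e_2·v_3 = (-0.8250)·(-4) + (-0.0113)·(-1) + 0.5651·(-2) = 2.1811.
u_3 = v_3 − 3.3425·e_1 − 2.1811·e_2 = (-0.9593, 1.5074, -1.3704).
‖u_3‖ = 2.2517, so e_3 = (-0.4260, 0.6694, -0.6086).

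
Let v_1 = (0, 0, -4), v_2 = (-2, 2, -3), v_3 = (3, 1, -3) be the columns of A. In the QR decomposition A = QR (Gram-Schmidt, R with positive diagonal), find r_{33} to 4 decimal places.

r_{33} = 2.8284

v_1 = (0, 0, -4); ‖v_1‖ = 4.0000, so q_1 = (0.0000, 0.0000, -1.0000).
q_1·v_2 = 0.0000·(-2) + 0.0000·2 + (-1.0000)·(-3) = 3.0000.
u_2 = v_2 − 3.0000·q_1 = (-2.0000, 2.0000, 0.0000).
‖u_2‖ = 2.8284, so q_2 = (-0.7071, 0.7071, 0.0000).
q_1·v_3 = 0.0000·3 + 0.0000·1 + (-1.0000)·(-3) = 3.0000; q_2·v_3 = (-0.7071)·3 + 0.7071·1 + 0.0000·(-3) = -1.4142.
u_3 = v_3 − 3.0000·q_1 + 1.4142·q_2 = (2.0000, 2.0000, 0.0000).
r_{33} = ‖u_3‖ = 2.8284.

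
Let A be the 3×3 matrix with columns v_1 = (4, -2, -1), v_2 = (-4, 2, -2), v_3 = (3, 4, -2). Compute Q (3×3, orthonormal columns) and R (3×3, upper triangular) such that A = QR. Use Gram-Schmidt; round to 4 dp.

Q = [[0.8729, -0.1952, 0.4472], [-0.4364, 0.0976, 0.8944], [-0.2182, -0.9759, 0.0000]], R = [[4.5826, -3.9279, 1.3093], [0.0000, 2.9277, 1.7566], [0.0000, 0.0000, 4.9193]]

v_1 = (4, -2, -1); ‖v_1‖ = 4.5826, so e_1 = (0.8729, -0.4364, -0.2182).
e_1·v_2 = 0.8729·(-4) + (-0.4364)·2 + (-0.2182)·(-2) = -3.9279.
u_2 = v_2 + 3.9279·e_1 = (-0.5714, 0.2857, -2.8571).
‖u_2‖ = 2.9277, so e_2 = (-0.1952, 0.0976, -0.9759).
e_1·v_3 = 0.8729·3 + (-0.4364)·4 + (-0.2182)·(-2) = 1.3093; e_2·v_3 = (-0.1952)·3 + 0.0976·4 + (-0.9759)·(-2) = 1.7566.
u_3 = v_3 − 1.3093·e_1 − 1.7566·e_2 = (2.2000, 4.4000, 0.0000).
‖u_3‖ = 4.9193, so e_3 = (0.4472, 0.8944, 0.0000).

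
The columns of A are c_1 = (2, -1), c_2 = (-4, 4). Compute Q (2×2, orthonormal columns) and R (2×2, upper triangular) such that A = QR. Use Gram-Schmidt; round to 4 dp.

Q = [[0.8944, 0.4472], [-0.4472, 0.8944]], R = [[2.2361, -5.3666], [0.0000, 1.7889]]

c_1 = (2, -1); ‖c_1‖ = 2.2361, so e_1 = (0.8944, -0.4472).
e_1·c_2 = 0.8944·(-4) + (-0.4472)·4 = -5.3666.
u_2 = c_2 + 5.3666·e_1 = (0.8000, 1.6000).
‖u_2‖ = 1.7889, so e_2 = (0.4472, 0.8944).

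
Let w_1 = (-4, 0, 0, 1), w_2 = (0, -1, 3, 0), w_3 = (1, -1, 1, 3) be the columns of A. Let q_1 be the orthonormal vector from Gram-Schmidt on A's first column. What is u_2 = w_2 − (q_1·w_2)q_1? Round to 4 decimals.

q_1 = w_1/‖w_1‖ = (-4, 0, 0, 1)/4.1231 = (-0.9701, 0.0000, 0.0000, 0.2425).
r_{12} = q_1·w_2 = 0.0000.
u_2 = w_2 + 0.0000·q_1 = (0.0000, -1.0000, 3.0000, 0.0000).

u_2 = (0.0000, -1.0000, 3.0000, 0.0000)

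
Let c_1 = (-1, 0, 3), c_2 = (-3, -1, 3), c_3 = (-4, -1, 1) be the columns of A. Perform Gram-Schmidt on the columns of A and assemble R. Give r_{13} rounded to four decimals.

q_1 = c_1/‖c_1‖ = (-1, 0, 3)/3.1623 = (-0.3162, 0.0000, 0.9487).
r_{13} = q_1·c_3 = 2.2136.

r_{13} = 2.2136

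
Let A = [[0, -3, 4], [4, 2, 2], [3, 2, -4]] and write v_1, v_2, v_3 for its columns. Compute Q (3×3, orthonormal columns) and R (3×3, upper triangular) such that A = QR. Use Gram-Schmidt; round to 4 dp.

Q = [[0.0000, -0.9912, -0.1322], [0.8000, -0.0793, 0.5947], [0.6000, 0.1057, -0.7930]], R = [[5.0000, 2.8000, -0.8000], [0.0000, 3.0265, -4.5464], [0.0000, 0.0000, 3.8327]]

v_1 = (0, 4, 3); ‖v_1‖ = 5.0000, so q_1 = (0.0000, 0.8000, 0.6000).
q_1·v_2 = 0.0000·(-3) + 0.8000·2 + 0.6000·2 = 2.8000.
u_2 = v_2 − 2.8000·q_1 = (-3.0000, -0.2400, 0.3200).
‖u_2‖ = 3.0265, so q_2 = (-0.9912, -0.0793, 0.1057).
q_1·v_3 = 0.0000·4 + 0.8000·2 + 0.6000·(-4) = -0.8000; q_2·v_3 = (-0.9912)·4 + (-0.0793)·2 + 0.1057·(-4) = -4.5464.
u_3 = v_3 + 0.8000·q_1 + 4.5464·q_2 = (-0.5066, 2.2795, -3.0393).
‖u_3‖ = 3.8327, so q_3 = (-0.1322, 0.5947, -0.7930).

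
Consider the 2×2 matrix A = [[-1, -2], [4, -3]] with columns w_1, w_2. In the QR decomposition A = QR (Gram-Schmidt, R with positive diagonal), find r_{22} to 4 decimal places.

r_{22} = 2.6679

w_1 = (-1, 4); ‖w_1‖ = 4.1231, so q_1 = (-0.2425, 0.9701).
q_1·w_2 = (-0.2425)·(-2) + 0.9701·(-3) = -2.4254.
u_2 = w_2 + 2.4254·q_1 = (-2.5882, -0.6471).
r_{22} = ‖u_2‖ = 2.6679.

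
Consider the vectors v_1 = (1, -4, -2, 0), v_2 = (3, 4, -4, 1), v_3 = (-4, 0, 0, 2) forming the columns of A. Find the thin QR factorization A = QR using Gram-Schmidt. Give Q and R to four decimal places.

v_1 = (1, -4, -2, 0); ‖v_1‖ = 4.5826, so e_1 = (0.2182, -0.8729, -0.4364, 0.0000).
e_1·v_2 = 0.2182·3 + (-0.8729)·4 + (-0.4364)·(-4) + 0.0000·1 = -1.0911.
u_2 = v_2 + 1.0911·e_1 = (3.2381, 3.0476, -4.4762, 1.0000).
‖u_2‖ = 6.3882, so e_2 = (0.5069, 0.4771, -0.7007, 0.1565).
e_1·v_3 = 0.2182·(-4) + (-0.8729)·0 + (-0.4364)·0 + 0.0000·2 = -0.8729; e_2·v_3 = 0.5069·(-4) + 0.4771·0 + (-0.7007)·0 + 0.1565·2 = -1.7145.
u_3 = v_3 + 0.8729·e_1 + 1.7145·e_2 = (-2.9405, 0.0560, -1.5823, 2.2684).
‖u_3‖ = 4.0372, so e_3 = (-0.7284, 0.0139, -0.3919, 0.5619).

Q = [[0.2182, 0.5069, -0.7284], [-0.8729, 0.4771, 0.0139], [-0.4364, -0.7007, -0.3919], [0.0000, 0.1565, 0.5619]], R = [[4.5826, -1.0911, -0.8729], [0.0000, 6.3882, -1.7145], [0.0000, 0.0000, 4.0372]]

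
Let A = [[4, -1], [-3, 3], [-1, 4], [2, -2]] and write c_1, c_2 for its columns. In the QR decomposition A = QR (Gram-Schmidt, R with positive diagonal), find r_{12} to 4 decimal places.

c_1 = (4, -3, -1, 2); ‖c_1‖ = 5.4772, so e_1 = (0.7303, -0.5477, -0.1826, 0.3651).
r_{12} = e_1·c_2 = -3.8341.

r_{12} = -3.8341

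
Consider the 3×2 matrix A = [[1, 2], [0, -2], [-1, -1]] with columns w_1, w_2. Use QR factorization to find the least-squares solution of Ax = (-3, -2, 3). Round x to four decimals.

x = (-4.3333, 0.8889)

q_1 = w_1/‖w_1‖ = (1, 0, -1)/1.4142 = (0.7071, 0.0000, -0.7071).
r_{12} = q_1·w_2 = 2.1213.
u_2 = w_2 − 2.1213·q_1 = (0.5000, -2.0000, 0.5000).
‖u_2‖ = 2.1213, so q_2 = (0.2357, -0.9428, 0.2357).
Qᵀb = (-4.2426, 1.8856).
Back-substitute: x_2 = 1.8856/2.1213 = 0.8889.
x_1 = (-4.2426 − 2.1213·0.8889)/1.4142 = -4.3333.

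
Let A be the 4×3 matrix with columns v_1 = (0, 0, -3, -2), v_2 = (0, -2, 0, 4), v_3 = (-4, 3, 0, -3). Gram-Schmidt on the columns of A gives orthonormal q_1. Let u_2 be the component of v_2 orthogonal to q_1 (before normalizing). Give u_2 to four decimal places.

u_2 = (0.0000, -2.0000, -1.8462, 2.7692)

q_1 = v_1/‖v_1‖ = (0, 0, -3, -2)/3.6056 = (0.0000, 0.0000, -0.8321, -0.5547).
r_{12} = q_1·v_2 = -2.2188.
u_2 = v_2 + 2.2188·q_1 = (0.0000, -2.0000, -1.8462, 2.7692).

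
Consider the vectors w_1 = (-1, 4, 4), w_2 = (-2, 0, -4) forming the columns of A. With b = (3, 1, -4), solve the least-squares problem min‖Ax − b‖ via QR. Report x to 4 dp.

x = (-0.3448, 0.2586)

q_1 = w_1/‖w_1‖ = (-1, 4, 4)/5.7446 = (-0.1741, 0.6963, 0.6963).
r_{12} = q_1·w_2 = -2.4371.
u_2 = w_2 + 2.4371·q_1 = (-2.4242, 1.6970, -2.3030).
‖u_2‖ = 3.7497, so q_2 = (-0.6465, 0.4526, -0.6142).
Qᵀb = (-2.6112, 0.9698).
Back-substitute: x_2 = 0.9698/3.7497 = 0.2586.
x_1 = (-2.6112 + 2.4371·0.2586)/5.7446 = -0.3448.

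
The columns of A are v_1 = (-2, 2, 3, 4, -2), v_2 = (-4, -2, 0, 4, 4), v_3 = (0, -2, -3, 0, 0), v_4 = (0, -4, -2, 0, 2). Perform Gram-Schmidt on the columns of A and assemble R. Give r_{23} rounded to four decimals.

v_1 = (-2, 2, 3, 4, -2); ‖v_1‖ = 6.0828, so q_1 = (-0.3288, 0.3288, 0.4932, 0.6576, -0.3288).
q_1·v_2 = (-0.3288)·(-4) + 0.3288·(-2) + 0.4932·0 + 0.6576·4 + (-0.3288)·4 = 1.9728.
u_2 = v_2 − 1.9728·q_1 = (-3.3514, -2.6486, -0.9730, 2.7027, 4.6486).
‖u_2‖ = 6.9360, so q_2 = (-0.4832, -0.3819, -0.1403, 0.3897, 0.6702).
r_{23} = q_2·v_3 = 1.1846.

r_{23} = 1.1846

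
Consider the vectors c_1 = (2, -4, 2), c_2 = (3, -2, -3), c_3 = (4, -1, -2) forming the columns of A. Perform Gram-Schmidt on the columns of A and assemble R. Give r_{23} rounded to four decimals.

r_{23} = 3.9421

c_1 = (2, -4, 2); ‖c_1‖ = 4.8990, so q_1 = (0.4082, -0.8165, 0.4082).
q_1·c_2 = 0.4082·3 + (-0.8165)·(-2) + 0.4082·(-3) = 1.6330.
u_2 = c_2 − 1.6330·q_1 = (2.3333, -0.6667, -3.6667).
‖u_2‖ = 4.3970, so q_2 = (0.5307, -0.1516, -0.8339).
r_{23} = q_2·c_3 = 3.9421.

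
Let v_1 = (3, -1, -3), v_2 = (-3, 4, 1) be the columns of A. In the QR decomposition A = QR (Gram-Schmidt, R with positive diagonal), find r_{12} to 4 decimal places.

v_1 = (3, -1, -3); ‖v_1‖ = 4.3589, so q_1 = (0.6882, -0.2294, -0.6882).
r_{12} = q_1·v_2 = -3.6707.

r_{12} = -3.6707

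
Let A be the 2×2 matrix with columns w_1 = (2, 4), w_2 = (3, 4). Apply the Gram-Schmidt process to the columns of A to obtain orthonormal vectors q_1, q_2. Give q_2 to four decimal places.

q_1 = w_1/‖w_1‖ = (2, 4)/4.4721 = (0.4472, 0.8944).
r_{12} = q_1·w_2 = 4.9193.
u_2 = w_2 − 4.9193·q_1 = (0.8000, -0.4000).
‖u_2‖ = 0.8944, so q_2 = (0.8944, -0.4472).

q_2 = (0.8944, -0.4472)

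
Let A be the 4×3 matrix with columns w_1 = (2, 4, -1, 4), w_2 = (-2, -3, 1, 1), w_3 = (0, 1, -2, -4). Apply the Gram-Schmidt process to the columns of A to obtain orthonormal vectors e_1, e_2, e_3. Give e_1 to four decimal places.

e_1 = (0.3288, 0.6576, -0.1644, 0.6576)

e_1 = w_1/‖w_1‖ = (2, 4, -1, 4)/6.0828 = (0.3288, 0.6576, -0.1644, 0.6576).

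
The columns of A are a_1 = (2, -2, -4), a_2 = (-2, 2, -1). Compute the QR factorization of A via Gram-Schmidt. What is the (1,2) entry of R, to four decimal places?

q_1 = a_1/‖a_1‖ = (2, -2, -4)/4.8990 = (0.4082, -0.4082, -0.8165).
r_{12} = q_1·a_2 = -0.8165.

r_{12} = -0.8165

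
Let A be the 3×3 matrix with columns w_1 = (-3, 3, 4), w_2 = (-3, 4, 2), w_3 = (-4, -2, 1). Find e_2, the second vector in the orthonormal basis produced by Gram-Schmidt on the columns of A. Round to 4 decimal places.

e_2 = (-0.2136, 0.6979, -0.6836)

w_1 = (-3, 3, 4); ‖w_1‖ = 5.8310, so e_1 = (-0.5145, 0.5145, 0.6860).
e_1·w_2 = (-0.5145)·(-3) + 0.5145·4 + 0.6860·2 = 4.9735.
u_2 = w_2 − 4.9735·e_1 = (-0.4412, 1.4412, -1.4118).
‖u_2‖ = 2.0651, so e_2 = (-0.2136, 0.6979, -0.6836).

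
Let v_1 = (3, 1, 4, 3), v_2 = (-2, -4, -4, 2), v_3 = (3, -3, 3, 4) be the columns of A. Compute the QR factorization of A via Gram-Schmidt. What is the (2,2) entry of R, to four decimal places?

r_{22} = 5.3452

v_1 = (3, 1, 4, 3); ‖v_1‖ = 5.9161, so q_1 = (0.5071, 0.1690, 0.6761, 0.5071).
q_1·v_2 = 0.5071·(-2) + 0.1690·(-4) + 0.6761·(-4) + 0.5071·2 = -3.3806.
u_2 = v_2 + 3.3806·q_1 = (-0.2857, -3.4286, -1.7143, 3.7143).
r_{22} = ‖u_2‖ = 5.3452.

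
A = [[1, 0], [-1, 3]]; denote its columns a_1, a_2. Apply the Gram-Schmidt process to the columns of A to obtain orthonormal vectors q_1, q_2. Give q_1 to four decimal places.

a_1 = (1, -1); ‖a_1‖ = 1.4142, so q_1 = (0.7071, -0.7071).

q_1 = (0.7071, -0.7071)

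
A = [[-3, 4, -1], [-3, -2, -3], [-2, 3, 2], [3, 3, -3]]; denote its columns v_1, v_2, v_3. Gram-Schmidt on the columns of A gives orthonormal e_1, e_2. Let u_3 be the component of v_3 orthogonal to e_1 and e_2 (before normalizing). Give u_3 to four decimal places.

e_1 = v_1/‖v_1‖ = (-3, -3, -2, 3)/5.5678 = (-0.5388, -0.5388, -0.3592, 0.5388).
r_{12} = e_1·v_2 = -0.5388.
u_2 = v_2 + 0.5388·e_1 = (3.7097, -2.2903, 2.8065, 3.2903).
‖u_2‖ = 6.1408, so e_2 = (0.6041, -0.3730, 0.4570, 0.5358).
r_{13} = e_1·v_3 = -0.1796; r_{23} = e_2·v_3 = -0.1786.
u_3 = v_3 + 0.1796·e_1 + 0.1786·e_2 = (-0.9889, -3.1634, 2.0171, -2.8075).

u_3 = (-0.9889, -3.1634, 2.0171, -2.8075)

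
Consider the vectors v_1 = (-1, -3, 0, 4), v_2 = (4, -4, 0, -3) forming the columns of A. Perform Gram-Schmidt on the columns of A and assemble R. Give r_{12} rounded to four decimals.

v_1 = (-1, -3, 0, 4); ‖v_1‖ = 5.0990, so q_1 = (-0.1961, -0.5883, 0.0000, 0.7845).
r_{12} = q_1·v_2 = -0.7845.

r_{12} = -0.7845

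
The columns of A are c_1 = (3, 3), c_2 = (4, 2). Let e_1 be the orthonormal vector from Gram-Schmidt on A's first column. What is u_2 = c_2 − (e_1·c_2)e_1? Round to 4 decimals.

u_2 = (1.0000, -1.0000)

c_1 = (3, 3); ‖c_1‖ = 4.2426, so e_1 = (0.7071, 0.7071).
e_1·c_2 = 0.7071·4 + 0.7071·2 = 4.2426.
u_2 = c_2 − 4.2426·e_1 = (1.0000, -1.0000).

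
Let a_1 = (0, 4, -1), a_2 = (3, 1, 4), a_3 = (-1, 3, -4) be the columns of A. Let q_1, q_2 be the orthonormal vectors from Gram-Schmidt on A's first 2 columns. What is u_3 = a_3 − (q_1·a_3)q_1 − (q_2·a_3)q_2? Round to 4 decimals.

u_3 = (0.8462, -0.1493, -0.5973)

a_1 = (0, 4, -1); ‖a_1‖ = 4.1231, so q_1 = (0.0000, 0.9701, -0.2425).
q_1·a_2 = 0.0000·3 + 0.9701·1 + (-0.2425)·4 = 0.0000.
u_2 = a_2 + 0.0000·q_1 = (3.0000, 1.0000, 4.0000).
‖u_2‖ = 5.0990, so q_2 = (0.5883, 0.1961, 0.7845).
q_1·a_3 = 0.0000·(-1) + 0.9701·3 + (-0.2425)·(-4) = 3.8806; q_2·a_3 = 0.5883·(-1) + 0.1961·3 + 0.7845·(-4) = -3.1379.
u_3 = a_3 − 3.8806·q_1 + 3.1379·q_2 = (0.8462, -0.1493, -0.5973).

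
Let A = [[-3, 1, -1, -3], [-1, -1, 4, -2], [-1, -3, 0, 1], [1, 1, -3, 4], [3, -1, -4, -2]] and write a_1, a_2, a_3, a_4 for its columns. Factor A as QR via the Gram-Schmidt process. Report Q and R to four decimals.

Q = [[-0.6547, 0.2382, -0.5608, -0.4046], [-0.2182, -0.2911, 0.5386, -0.2214], [-0.2182, -0.8468, -0.3554, 0.3275], [0.2182, 0.2911, -0.3498, 0.5975], [0.6547, -0.2382, -0.3831, -0.5684]], R = [[4.5826, -0.2182, -3.4915, 1.7457], [0.0000, 3.5989, -1.3231, 0.6616], [0.0000, 0.0000, 5.2971, -0.3831], [0.0000, 0.0000, 0.0000, 5.5107]]

a_1 = (-3, -1, -1, 1, 3); ‖a_1‖ = 4.5826, so q_1 = (-0.6547, -0.2182, -0.2182, 0.2182, 0.6547).
q_1·a_2 = (-0.6547)·1 + (-0.2182)·(-1) + (-0.2182)·(-3) + 0.2182·1 + 0.6547·(-1) = -0.2182.
u_2 = a_2 + 0.2182·q_1 = (0.8571, -1.0476, -3.0476, 1.0476, -0.8571).
‖u_2‖ = 3.5989, so q_2 = (0.2382, -0.2911, -0.8468, 0.2911, -0.2382).
q_1·a_3 = (-0.6547)·(-1) + (-0.2182)·4 + (-0.2182)·0 + 0.2182·(-3) + 0.6547·(-4) = -3.4915; q_2·a_3 = 0.2382·(-1) + (-0.2911)·4 + (-0.8468)·0 + 0.2911·(-3) + (-0.2382)·(-4) = -1.3231.
u_3 = a_3 + 3.4915·q_1 + 1.3231·q_2 = (-2.9706, 2.8529, -1.8824, -1.8529, -2.0294).
‖u_3‖ = 5.2971, so q_3 = (-0.5608, 0.5386, -0.3554, -0.3498, -0.3831).
q_1·a_4 = (-0.6547)·(-3) + (-0.2182)·(-2) + (-0.2182)·1 + 0.2182·4 + 0.6547·(-2) = 1.7457; q_2·a_4 = 0.2382·(-3) + (-0.2911)·(-2) + (-0.8468)·1 + 0.2911·4 + (-0.2382)·(-2) = 0.6616; q_3·a_4 = (-0.5608)·(-3) + 0.5386·(-2) + (-0.3554)·1 + (-0.3498)·4 + (-0.3831)·(-2) = -0.3831.
u_4 = a_4 − 1.7457·q_1 − 0.6616·q_2 + 0.3831·q_3 = (-2.2296, -1.2201, 1.8050, 3.2925, -3.1321).
‖u_4‖ = 5.5107, so q_4 = (-0.4046, -0.2214, 0.3275, 0.5975, -0.5684).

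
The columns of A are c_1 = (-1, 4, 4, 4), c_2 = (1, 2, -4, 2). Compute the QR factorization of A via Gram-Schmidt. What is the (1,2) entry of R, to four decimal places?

c_1 = (-1, 4, 4, 4); ‖c_1‖ = 7.0000, so e_1 = (-0.1429, 0.5714, 0.5714, 0.5714).
r_{12} = e_1·c_2 = -0.1429.

r_{12} = -0.1429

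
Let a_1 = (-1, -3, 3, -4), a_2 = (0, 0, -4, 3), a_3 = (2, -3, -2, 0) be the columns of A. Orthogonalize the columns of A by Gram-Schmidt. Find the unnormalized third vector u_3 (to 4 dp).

u_3 = (2.7258, -0.8227, -0.1104, -0.1472)

e_1 = a_1/‖a_1‖ = (-1, -3, 3, -4)/5.9161 = (-0.1690, -0.5071, 0.5071, -0.6761).
r_{12} = e_1·a_2 = -4.0567.
u_2 = a_2 + 4.0567·e_1 = (-0.6857, -2.0571, -1.9429, 0.2571).
‖u_2‖ = 2.9228, so e_2 = (-0.2346, -0.7038, -0.6647, 0.0880).
r_{13} = e_1·a_3 = 0.1690; r_{23} = e_2·a_3 = 2.9717.
u_3 = a_3 − 0.1690·e_1 − 2.9717·e_2 = (2.7258, -0.8227, -0.1104, -0.1472).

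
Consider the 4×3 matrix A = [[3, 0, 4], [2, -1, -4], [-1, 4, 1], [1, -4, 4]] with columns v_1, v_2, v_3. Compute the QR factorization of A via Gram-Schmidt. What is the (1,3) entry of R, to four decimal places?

r_{13} = 1.8074

e_1 = v_1/‖v_1‖ = (3, 2, -1, 1)/3.8730 = (0.7746, 0.5164, -0.2582, 0.2582).
r_{13} = e_1·v_3 = 1.8074.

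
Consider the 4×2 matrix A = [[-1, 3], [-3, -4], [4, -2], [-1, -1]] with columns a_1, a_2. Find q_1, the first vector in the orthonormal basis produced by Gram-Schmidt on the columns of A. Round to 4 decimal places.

q_1 = (-0.1925, -0.5774, 0.7698, -0.1925)

q_1 = a_1/‖a_1‖ = (-1, -3, 4, -1)/5.1962 = (-0.1925, -0.5774, 0.7698, -0.1925).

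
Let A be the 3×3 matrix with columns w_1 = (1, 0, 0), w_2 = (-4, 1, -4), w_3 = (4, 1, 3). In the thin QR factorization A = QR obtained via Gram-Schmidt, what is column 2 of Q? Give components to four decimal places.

q_2 = (0.0000, 0.2425, -0.9701)

q_1 = w_1/‖w_1‖ = (1, 0, 0)/1.0000 = (1.0000, 0.0000, 0.0000).
r_{12} = q_1·w_2 = -4.0000.
u_2 = w_2 + 4.0000·q_1 = (0.0000, 1.0000, -4.0000).
‖u_2‖ = 4.1231, so q_2 = (0.0000, 0.2425, -0.9701).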